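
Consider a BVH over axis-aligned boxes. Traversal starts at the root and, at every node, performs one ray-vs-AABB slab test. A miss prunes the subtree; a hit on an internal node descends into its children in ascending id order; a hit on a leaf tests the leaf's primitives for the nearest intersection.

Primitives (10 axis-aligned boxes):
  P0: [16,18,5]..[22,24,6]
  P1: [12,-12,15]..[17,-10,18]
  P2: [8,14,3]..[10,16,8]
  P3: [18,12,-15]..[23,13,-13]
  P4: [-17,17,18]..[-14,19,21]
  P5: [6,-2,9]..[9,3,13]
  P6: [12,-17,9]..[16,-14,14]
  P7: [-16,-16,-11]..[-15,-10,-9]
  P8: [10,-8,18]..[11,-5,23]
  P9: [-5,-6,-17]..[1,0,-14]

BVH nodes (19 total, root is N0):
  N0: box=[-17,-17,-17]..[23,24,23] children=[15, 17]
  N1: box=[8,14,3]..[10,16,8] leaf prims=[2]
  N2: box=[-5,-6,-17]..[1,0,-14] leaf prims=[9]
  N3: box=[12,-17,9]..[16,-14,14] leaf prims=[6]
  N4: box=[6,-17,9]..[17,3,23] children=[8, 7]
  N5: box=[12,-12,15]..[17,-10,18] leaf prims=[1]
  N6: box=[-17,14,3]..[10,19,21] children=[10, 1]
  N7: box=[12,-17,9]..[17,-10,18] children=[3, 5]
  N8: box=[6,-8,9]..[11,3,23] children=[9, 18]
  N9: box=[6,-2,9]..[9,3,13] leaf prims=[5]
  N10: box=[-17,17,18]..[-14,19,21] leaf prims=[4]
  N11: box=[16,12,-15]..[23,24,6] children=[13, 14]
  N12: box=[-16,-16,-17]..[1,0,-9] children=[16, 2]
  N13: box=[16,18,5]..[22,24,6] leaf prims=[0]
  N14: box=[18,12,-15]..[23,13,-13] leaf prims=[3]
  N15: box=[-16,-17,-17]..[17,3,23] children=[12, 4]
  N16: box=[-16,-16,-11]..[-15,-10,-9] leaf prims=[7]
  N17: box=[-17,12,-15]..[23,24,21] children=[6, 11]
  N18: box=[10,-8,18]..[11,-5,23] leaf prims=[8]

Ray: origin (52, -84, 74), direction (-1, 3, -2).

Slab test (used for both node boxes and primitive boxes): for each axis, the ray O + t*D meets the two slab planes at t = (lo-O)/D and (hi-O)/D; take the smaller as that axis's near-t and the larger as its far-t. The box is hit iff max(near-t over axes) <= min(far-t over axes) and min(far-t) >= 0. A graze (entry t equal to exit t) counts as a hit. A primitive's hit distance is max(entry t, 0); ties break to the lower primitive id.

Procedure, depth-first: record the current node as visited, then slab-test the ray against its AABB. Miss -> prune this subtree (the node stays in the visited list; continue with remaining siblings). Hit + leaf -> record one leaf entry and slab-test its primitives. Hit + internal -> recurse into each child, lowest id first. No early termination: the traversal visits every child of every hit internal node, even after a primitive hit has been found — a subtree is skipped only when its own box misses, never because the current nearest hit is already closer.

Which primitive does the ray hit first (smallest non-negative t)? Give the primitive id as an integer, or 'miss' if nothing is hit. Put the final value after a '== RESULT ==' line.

Traverse from the root:
N0 x:[29,69] y:[67/3,36] z:[51/2,91/2] -> hit [29,36], descend [15, 17]
  N15 x:[35,68] y:[67/3,29] z:[51/2,91/2] -> miss, prune
  N17 x:[29,69] y:[32,36] z:[53/2,89/2] -> hit [32,36], descend [6, 11]
    N6 x:[42,69] y:[98/3,103/3] z:[53/2,71/2] -> miss, prune
    N11 x:[29,36] y:[32,36] z:[34,89/2] -> hit [34,36], descend [13, 14]
      N13 x:[30,36] y:[34,36] z:[34,69/2] -> hit [34,69/2] leaf, test {P0@t=34}
      N14 x:[29,34] y:[32,97/3] z:[87/2,89/2] -> miss, prune

Visited [0, 15, 17, 6, 11, 13, 14]. Tests: 7 box, 1 leaf. Nearest: P0.

== RESULT ==
0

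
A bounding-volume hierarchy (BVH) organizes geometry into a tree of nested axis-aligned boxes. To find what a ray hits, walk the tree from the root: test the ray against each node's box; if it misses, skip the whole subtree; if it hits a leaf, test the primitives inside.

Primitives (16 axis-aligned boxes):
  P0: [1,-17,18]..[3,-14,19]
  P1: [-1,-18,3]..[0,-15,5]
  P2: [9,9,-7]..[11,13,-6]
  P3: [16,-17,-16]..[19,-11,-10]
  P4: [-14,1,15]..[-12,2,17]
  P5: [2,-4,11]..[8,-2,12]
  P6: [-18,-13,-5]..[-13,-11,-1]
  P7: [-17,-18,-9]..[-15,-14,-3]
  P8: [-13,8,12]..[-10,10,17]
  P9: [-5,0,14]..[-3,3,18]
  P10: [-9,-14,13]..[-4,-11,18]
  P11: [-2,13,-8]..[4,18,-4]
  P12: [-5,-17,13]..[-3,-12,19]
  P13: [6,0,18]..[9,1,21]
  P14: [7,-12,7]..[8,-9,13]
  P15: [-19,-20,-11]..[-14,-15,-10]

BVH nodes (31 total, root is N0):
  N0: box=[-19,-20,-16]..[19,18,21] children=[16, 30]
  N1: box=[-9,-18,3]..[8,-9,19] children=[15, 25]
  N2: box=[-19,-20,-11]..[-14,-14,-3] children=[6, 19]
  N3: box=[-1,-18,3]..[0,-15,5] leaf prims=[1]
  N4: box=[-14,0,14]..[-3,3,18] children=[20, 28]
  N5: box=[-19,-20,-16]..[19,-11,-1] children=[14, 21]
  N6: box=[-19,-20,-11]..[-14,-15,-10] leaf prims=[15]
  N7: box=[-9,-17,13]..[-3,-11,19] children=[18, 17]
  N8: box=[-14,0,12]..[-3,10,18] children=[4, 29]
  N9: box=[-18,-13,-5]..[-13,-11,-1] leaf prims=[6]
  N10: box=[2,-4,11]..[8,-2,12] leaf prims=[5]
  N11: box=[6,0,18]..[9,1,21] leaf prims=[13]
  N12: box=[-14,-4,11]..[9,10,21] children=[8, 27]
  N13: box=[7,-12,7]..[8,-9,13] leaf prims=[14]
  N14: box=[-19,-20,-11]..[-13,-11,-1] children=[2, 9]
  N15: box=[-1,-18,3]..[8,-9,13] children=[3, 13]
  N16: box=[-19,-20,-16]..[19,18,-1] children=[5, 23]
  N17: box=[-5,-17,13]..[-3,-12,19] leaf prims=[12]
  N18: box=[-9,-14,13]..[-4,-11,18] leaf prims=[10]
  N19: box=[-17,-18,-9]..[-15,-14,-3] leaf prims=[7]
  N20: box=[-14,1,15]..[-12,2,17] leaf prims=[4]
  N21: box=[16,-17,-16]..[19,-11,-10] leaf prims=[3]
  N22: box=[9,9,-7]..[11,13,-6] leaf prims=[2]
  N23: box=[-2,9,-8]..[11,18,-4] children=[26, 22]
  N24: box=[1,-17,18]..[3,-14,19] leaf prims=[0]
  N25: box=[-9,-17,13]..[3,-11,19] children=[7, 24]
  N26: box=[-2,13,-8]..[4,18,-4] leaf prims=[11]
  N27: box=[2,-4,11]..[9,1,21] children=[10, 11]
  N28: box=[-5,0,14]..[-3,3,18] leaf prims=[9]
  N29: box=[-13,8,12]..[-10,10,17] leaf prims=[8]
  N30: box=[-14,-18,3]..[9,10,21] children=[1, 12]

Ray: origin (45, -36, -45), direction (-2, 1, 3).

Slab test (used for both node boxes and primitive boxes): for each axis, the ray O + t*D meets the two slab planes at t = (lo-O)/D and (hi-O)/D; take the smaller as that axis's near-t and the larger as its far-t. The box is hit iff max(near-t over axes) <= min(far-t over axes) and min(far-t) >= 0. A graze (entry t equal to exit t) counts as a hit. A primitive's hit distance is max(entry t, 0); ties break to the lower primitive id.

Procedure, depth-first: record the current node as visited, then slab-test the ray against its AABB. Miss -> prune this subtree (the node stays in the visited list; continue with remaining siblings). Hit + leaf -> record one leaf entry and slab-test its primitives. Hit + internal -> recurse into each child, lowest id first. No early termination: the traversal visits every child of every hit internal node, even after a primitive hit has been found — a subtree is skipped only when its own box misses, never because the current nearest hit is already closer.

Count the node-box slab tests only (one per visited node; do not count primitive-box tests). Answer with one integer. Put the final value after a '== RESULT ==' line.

Traverse from the root:
N0 x:[13,32] y:[16,54] z:[29/3,22] -> hit [16,22], descend [16, 30]
  N16 x:[13,32] y:[16,54] z:[29/3,44/3] -> miss, prune
  N30 x:[18,59/2] y:[18,46] z:[16,22] -> hit [18,22], descend [1, 12]
    N1 x:[37/2,27] y:[18,27] z:[16,64/3] -> hit [37/2,64/3], descend [15, 25]
      N15 x:[37/2,23] y:[18,27] z:[16,58/3] -> hit [37/2,58/3], descend [3, 13]
        N3 x:[45/2,23] y:[18,21] z:[16,50/3] -> miss, prune
        N13 x:[37/2,19] y:[24,27] z:[52/3,58/3] -> miss, prune
      N25 x:[21,27] y:[19,25] z:[58/3,64/3] -> hit [21,64/3], descend [7, 24]
        N7 x:[24,27] y:[19,25] z:[58/3,64/3] -> miss, prune
        N24 x:[21,22] y:[19,22] z:[21,64/3] -> hit [21,64/3] leaf, test {P0@t=21}
    N12 x:[18,59/2] y:[32,46] z:[56/3,22] -> miss, prune

11 AABB tests over nodes [0, 16, 30, 1, 15, 3, 13, 25, 7, 24, 12]; 1 leaf entered; closest P0.

== RESULT ==
11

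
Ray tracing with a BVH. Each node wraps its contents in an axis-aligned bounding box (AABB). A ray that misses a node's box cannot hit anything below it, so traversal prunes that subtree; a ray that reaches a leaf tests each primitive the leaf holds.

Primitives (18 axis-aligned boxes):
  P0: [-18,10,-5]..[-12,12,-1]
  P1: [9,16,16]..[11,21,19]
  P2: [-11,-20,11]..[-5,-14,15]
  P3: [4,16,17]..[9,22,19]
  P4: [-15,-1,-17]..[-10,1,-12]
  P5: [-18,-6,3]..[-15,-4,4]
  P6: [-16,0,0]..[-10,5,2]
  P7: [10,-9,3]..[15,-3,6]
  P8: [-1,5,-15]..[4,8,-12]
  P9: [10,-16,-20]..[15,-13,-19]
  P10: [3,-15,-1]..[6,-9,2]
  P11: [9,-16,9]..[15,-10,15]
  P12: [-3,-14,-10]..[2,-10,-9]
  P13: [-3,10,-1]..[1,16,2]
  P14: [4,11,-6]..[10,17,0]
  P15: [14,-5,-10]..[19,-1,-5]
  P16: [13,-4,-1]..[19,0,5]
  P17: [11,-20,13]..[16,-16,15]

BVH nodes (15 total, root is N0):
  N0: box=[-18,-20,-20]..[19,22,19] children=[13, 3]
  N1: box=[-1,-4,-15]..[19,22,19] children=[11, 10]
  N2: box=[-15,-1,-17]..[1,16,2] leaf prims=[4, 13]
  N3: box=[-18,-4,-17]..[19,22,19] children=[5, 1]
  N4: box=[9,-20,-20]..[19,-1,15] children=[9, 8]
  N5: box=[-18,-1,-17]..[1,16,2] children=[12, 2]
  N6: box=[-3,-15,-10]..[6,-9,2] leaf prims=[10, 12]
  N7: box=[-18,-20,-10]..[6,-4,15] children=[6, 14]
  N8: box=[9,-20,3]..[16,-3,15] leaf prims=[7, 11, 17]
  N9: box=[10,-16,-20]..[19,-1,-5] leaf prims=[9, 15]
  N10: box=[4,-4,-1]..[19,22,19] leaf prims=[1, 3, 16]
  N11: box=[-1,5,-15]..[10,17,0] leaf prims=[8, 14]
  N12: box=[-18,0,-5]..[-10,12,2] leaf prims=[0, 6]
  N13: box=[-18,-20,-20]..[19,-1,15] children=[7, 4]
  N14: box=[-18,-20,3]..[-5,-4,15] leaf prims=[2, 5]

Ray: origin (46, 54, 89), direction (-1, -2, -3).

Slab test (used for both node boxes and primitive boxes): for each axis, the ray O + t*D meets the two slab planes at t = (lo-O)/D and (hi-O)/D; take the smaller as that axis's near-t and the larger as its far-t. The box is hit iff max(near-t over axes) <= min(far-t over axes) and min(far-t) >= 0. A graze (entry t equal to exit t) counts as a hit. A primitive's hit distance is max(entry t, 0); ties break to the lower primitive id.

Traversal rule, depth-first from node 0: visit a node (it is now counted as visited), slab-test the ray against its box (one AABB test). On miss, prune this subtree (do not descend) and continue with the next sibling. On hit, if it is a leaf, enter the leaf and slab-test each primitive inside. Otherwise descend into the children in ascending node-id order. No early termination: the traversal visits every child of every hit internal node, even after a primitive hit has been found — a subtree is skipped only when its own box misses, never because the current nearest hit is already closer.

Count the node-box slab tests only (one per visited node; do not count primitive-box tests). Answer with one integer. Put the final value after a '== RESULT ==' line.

Traverse from the root:
N0 x:[27,64] y:[16,37] z:[70/3,109/3] -> hit [27,109/3], descend [3, 13]
  N3 x:[27,64] y:[16,29] z:[70/3,106/3] -> hit [27,29], descend [1, 5]
    N1 x:[27,47] y:[16,29] z:[70/3,104/3] -> hit [27,29], descend [10, 11]
      N10 x:[27,42] y:[16,29] z:[70/3,30] -> hit [27,29] leaf, test {P1(miss), P3(miss), P16@t=28}
      N11 x:[36,47] y:[37/2,49/2] z:[89/3,104/3] -> miss, prune
    N5 x:[45,64] y:[19,55/2] z:[29,106/3] -> miss, prune
  N13 x:[27,64] y:[55/2,37] z:[74/3,109/3] -> hit [55/2,109/3], descend [4, 7]
    N4 x:[27,37] y:[55/2,37] z:[74/3,109/3] -> hit [55/2,109/3], descend [8, 9]
      N8 x:[30,37] y:[57/2,37] z:[74/3,86/3] -> miss, prune
      N9 x:[27,36] y:[55/2,35] z:[94/3,109/3] -> hit [94/3,35] leaf, test {P9(miss), P15(miss)}
    N7 x:[40,64] y:[29,37] z:[74/3,33] -> miss, prune

Visited [0, 3, 1, 10, 11, 5, 13, 4, 8, 9, 7]. Tests: 11 box, 2 leaf. Nearest: P16.

== RESULT ==
11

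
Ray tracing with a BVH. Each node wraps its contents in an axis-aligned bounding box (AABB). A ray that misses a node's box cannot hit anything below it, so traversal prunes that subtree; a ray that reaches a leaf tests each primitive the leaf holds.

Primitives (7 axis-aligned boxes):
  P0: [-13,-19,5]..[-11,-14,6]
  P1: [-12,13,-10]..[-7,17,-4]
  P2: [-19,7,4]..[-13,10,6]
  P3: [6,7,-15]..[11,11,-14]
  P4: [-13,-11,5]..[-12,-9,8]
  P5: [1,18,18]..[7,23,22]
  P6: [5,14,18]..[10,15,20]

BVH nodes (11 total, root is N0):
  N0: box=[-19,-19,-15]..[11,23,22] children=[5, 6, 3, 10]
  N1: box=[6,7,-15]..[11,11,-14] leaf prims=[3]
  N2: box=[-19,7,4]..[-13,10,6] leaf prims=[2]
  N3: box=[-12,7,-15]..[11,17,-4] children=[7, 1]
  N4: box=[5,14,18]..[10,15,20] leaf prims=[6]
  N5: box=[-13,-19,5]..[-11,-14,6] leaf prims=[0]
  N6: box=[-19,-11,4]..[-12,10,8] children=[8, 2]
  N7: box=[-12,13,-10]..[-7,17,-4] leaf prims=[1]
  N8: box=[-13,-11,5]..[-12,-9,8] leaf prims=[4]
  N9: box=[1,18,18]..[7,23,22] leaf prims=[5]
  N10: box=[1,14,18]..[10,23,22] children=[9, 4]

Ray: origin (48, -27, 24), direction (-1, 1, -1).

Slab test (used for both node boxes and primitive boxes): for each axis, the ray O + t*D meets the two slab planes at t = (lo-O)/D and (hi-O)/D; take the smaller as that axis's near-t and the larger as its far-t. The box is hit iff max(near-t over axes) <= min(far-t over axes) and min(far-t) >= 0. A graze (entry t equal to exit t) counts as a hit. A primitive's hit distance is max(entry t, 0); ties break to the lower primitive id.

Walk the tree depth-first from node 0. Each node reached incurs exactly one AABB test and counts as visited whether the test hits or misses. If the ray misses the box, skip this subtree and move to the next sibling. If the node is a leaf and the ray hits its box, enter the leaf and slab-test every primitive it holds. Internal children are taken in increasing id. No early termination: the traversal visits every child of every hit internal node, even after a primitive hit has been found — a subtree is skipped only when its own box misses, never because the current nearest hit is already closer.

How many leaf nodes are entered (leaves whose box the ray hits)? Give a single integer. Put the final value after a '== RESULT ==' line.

Traverse from the root:
N0 x:[37,67] y:[8,50] z:[2,39] -> hit [37,39], descend [3, 5, 6, 10]
  N3 x:[37,60] y:[34,44] z:[28,39] -> hit [37,39], descend [1, 7]
    N1 x:[37,42] y:[34,38] z:[38,39] -> hit [38,38] leaf, test {P3@t=38}
    N7 x:[55,60] y:[40,44] z:[28,34] -> miss, prune
  N5 x:[59,61] y:[8,13] z:[18,19] -> miss, prune
  N6 x:[60,67] y:[16,37] z:[16,20] -> miss, prune
  N10 x:[38,47] y:[41,50] z:[2,6] -> miss, prune

Visited [0, 3, 1, 7, 5, 6, 10]. Tests: 7 box, 1 leaf. Nearest: P3.

== RESULT ==
1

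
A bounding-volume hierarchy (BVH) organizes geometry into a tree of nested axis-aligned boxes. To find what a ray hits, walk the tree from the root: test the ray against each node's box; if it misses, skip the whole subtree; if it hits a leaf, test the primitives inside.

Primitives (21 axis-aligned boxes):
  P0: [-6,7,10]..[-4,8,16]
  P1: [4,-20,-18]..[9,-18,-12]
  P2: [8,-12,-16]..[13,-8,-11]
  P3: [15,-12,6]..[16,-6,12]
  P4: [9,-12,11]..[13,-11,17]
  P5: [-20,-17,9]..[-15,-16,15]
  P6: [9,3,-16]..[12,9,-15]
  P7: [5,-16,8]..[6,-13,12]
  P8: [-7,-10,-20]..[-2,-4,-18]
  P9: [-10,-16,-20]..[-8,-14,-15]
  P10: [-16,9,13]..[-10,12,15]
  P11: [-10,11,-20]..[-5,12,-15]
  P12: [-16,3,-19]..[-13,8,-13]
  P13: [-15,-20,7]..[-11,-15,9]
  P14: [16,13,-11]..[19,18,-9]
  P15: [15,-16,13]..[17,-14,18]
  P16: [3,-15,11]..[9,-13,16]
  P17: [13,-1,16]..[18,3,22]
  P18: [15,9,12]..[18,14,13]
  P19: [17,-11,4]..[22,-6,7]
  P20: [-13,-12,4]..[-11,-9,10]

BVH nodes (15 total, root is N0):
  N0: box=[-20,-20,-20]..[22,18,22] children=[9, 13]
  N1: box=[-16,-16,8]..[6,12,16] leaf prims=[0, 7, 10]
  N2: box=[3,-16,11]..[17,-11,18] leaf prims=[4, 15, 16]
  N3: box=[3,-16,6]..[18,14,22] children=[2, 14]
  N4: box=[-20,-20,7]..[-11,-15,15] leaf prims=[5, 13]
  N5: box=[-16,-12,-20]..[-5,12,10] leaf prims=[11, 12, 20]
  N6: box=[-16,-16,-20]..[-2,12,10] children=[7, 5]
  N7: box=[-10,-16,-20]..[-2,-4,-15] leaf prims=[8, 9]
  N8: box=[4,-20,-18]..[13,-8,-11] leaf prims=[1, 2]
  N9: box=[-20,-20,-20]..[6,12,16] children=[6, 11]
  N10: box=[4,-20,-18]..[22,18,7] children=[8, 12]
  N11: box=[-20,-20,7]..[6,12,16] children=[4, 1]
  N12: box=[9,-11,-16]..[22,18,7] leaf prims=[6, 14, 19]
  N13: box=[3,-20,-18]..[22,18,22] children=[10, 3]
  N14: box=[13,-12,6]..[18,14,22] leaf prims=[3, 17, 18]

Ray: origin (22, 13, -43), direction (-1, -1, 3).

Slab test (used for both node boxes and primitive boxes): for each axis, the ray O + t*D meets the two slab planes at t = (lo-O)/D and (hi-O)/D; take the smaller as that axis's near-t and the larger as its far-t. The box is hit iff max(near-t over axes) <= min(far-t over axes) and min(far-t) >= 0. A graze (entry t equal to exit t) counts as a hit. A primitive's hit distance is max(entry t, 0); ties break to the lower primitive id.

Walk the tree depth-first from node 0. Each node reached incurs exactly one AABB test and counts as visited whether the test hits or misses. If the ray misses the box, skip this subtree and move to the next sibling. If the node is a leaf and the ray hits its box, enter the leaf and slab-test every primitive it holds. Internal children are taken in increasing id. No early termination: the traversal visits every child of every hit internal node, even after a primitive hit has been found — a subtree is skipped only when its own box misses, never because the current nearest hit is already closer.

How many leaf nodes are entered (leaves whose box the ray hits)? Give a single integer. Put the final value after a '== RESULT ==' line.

Trace the traversal:
N0 x:[0,42] y:[-5,33] z:[23/3,65/3] -> hit [23/3,65/3], descend [9, 13]
  N9 x:[16,42] y:[1,33] z:[23/3,59/3] -> hit [16,59/3], descend [6, 11]
    N6 x:[24,38] y:[1,29] z:[23/3,53/3] -> miss, prune
    N11 x:[16,42] y:[1,33] z:[50/3,59/3] -> hit [50/3,59/3], descend [1, 4]
      N1 x:[16,38] y:[1,29] z:[17,59/3] -> hit [17,59/3] leaf, test {P0(miss), P7(miss), P10(miss)}
      N4 x:[33,42] y:[28,33] z:[50/3,58/3] -> miss, prune
  N13 x:[0,19] y:[-5,33] z:[25/3,65/3] -> hit [25/3,19], descend [3, 10]
    N3 x:[4,19] y:[-1,29] z:[49/3,65/3] -> hit [49/3,19], descend [2, 14]
      N2 x:[5,19] y:[24,29] z:[18,61/3] -> miss, prune
      N14 x:[4,9] y:[-1,25] z:[49/3,65/3] -> miss, prune
    N10 x:[0,18] y:[-5,33] z:[25/3,50/3] -> hit [25/3,50/3], descend [8, 12]
      N8 x:[9,18] y:[21,33] z:[25/3,32/3] -> miss, prune
      N12 x:[0,13] y:[-5,24] z:[9,50/3] -> hit [9,13] leaf, test {P6(miss), P14(miss), P19(miss)}

Summary -> nodes [0, 9, 6, 11, 1, 4, 13, 3, 2, 14, 10, 8, 12]; box-tests=13; leaf-entries=2; first=miss

== RESULT ==
2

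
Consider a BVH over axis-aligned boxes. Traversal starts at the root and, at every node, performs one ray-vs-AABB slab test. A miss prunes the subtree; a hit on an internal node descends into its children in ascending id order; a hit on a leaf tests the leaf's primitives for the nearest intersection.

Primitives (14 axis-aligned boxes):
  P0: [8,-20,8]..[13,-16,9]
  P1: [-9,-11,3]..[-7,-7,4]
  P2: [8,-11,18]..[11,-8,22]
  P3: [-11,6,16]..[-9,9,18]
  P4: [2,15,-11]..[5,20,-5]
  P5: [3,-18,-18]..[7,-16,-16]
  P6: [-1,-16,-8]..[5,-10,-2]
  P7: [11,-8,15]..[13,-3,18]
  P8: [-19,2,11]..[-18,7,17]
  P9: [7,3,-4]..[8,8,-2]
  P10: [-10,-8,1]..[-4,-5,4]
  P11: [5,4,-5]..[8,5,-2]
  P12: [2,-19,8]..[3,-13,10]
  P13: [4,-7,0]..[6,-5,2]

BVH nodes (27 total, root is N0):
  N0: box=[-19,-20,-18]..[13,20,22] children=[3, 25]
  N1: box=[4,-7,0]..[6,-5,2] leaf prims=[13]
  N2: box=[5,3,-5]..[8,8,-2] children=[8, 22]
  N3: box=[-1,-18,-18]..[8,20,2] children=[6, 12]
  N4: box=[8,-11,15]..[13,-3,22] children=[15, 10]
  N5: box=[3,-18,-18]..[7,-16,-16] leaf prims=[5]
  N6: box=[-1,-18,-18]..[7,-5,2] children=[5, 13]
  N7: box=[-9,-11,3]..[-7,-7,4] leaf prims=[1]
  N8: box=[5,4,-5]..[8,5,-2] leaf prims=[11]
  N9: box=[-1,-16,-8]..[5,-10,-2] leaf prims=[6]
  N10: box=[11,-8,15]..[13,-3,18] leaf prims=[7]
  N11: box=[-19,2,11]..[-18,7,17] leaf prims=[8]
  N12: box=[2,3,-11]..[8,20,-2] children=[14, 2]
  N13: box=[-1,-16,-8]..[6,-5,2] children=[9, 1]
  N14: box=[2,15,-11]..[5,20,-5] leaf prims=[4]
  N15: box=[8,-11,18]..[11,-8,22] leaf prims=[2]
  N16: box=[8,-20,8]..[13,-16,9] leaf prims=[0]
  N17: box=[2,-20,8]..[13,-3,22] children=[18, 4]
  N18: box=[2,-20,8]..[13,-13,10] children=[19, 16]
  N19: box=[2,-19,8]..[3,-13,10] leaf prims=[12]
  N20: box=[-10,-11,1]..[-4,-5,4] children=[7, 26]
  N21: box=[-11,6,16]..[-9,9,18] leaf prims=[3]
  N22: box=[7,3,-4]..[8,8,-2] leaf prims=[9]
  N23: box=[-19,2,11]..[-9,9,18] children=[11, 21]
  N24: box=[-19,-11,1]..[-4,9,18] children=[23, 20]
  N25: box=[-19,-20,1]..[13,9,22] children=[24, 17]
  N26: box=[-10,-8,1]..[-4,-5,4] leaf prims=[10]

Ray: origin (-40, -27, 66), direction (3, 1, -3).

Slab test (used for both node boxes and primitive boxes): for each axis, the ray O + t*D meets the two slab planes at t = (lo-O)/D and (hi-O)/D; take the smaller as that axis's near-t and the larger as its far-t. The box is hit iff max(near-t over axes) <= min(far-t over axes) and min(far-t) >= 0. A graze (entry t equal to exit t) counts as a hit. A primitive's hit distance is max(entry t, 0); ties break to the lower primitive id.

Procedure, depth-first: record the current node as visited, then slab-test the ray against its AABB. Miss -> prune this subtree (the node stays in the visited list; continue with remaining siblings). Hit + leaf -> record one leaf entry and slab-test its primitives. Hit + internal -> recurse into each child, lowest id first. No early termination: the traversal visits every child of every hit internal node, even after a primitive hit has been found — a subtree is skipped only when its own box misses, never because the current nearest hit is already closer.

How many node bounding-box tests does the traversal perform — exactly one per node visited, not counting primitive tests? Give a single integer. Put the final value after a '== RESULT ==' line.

Walk:
N0 x:[7,53/3] y:[7,47] z:[44/3,28] -> hit [44/3,53/3], descend [3, 25]
  N3 x:[13,16] y:[9,47] z:[64/3,28] -> miss, prune
  N25 x:[7,53/3] y:[7,36] z:[44/3,65/3] -> hit [44/3,53/3], descend [17, 24]
    N17 x:[14,53/3] y:[7,24] z:[44/3,58/3] -> hit [44/3,53/3], descend [4, 18]
      N4 x:[16,53/3] y:[16,24] z:[44/3,17] -> hit [16,17], descend [10, 15]
        N10 x:[17,53/3] y:[19,24] z:[16,17] -> miss, prune
        N15 x:[16,17] y:[16,19] z:[44/3,16] -> hit [16,16] leaf, test {P2@t=16}
      N18 x:[14,53/3] y:[7,14] z:[56/3,58/3] -> miss, prune
    N24 x:[7,12] y:[16,36] z:[16,65/3] -> miss, prune

9 AABB tests over nodes [0, 3, 25, 17, 4, 10, 15, 18, 24]; 1 leaf entered; closest P2.

== RESULT ==
9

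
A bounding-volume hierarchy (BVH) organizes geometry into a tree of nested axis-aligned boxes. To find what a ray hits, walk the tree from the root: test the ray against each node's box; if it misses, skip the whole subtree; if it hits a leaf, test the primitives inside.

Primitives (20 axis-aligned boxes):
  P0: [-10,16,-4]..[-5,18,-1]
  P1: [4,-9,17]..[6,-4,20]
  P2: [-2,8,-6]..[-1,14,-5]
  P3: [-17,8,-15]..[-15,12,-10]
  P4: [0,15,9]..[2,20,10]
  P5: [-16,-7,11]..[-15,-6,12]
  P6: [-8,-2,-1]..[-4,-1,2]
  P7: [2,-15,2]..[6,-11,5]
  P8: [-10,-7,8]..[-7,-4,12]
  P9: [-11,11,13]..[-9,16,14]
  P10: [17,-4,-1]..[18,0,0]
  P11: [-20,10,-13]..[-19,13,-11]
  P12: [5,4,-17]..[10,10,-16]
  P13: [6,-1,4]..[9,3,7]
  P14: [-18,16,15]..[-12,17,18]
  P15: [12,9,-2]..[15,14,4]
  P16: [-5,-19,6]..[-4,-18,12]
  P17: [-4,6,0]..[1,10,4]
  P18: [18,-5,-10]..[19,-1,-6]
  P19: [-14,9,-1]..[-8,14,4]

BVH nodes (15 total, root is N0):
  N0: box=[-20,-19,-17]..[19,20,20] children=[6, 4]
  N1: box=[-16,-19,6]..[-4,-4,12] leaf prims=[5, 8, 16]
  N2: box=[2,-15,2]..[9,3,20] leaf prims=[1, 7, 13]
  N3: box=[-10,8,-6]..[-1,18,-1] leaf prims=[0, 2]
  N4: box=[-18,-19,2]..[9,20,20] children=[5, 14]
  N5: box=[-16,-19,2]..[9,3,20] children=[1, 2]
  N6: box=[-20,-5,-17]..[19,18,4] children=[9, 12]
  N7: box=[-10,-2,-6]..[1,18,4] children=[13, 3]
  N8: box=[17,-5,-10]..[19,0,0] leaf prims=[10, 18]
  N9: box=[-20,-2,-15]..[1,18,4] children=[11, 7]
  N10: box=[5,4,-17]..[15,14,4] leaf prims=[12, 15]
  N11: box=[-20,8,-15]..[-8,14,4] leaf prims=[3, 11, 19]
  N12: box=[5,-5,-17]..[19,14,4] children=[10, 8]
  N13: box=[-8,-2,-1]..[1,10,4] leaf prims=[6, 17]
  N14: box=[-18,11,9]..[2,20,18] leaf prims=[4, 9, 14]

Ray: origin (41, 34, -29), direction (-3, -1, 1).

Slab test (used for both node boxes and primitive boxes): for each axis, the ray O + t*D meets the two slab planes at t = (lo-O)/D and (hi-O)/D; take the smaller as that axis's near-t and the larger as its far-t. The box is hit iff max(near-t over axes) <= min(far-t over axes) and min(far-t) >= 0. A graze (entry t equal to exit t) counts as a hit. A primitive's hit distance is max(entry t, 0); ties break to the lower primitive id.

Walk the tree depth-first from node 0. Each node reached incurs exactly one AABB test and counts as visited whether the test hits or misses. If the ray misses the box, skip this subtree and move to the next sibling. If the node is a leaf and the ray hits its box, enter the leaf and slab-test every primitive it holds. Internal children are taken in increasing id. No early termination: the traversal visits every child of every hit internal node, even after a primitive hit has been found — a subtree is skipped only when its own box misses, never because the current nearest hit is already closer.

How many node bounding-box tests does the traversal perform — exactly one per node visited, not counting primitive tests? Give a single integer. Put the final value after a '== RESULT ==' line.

Traverse from the root:
N0 x:[22/3,61/3] y:[14,53] z:[12,49] -> hit [14,61/3], descend [4, 6]
  N4 x:[32/3,59/3] y:[14,53] z:[31,49] -> miss, prune
  N6 x:[22/3,61/3] y:[16,39] z:[12,33] -> hit [16,61/3], descend [9, 12]
    N9 x:[40/3,61/3] y:[16,36] z:[14,33] -> hit [16,61/3], descend [7, 11]
      N7 x:[40/3,17] y:[16,36] z:[23,33] -> miss, prune
      N11 x:[49/3,61/3] y:[20,26] z:[14,33] -> hit [20,61/3] leaf, test {P3(miss), P11(miss), P19(miss)}
    N12 x:[22/3,12] y:[20,39] z:[12,33] -> miss, prune

7 AABB tests over nodes [0, 4, 6, 9, 7, 11, 12]; 1 leaf entered; closest miss.

== RESULT ==
7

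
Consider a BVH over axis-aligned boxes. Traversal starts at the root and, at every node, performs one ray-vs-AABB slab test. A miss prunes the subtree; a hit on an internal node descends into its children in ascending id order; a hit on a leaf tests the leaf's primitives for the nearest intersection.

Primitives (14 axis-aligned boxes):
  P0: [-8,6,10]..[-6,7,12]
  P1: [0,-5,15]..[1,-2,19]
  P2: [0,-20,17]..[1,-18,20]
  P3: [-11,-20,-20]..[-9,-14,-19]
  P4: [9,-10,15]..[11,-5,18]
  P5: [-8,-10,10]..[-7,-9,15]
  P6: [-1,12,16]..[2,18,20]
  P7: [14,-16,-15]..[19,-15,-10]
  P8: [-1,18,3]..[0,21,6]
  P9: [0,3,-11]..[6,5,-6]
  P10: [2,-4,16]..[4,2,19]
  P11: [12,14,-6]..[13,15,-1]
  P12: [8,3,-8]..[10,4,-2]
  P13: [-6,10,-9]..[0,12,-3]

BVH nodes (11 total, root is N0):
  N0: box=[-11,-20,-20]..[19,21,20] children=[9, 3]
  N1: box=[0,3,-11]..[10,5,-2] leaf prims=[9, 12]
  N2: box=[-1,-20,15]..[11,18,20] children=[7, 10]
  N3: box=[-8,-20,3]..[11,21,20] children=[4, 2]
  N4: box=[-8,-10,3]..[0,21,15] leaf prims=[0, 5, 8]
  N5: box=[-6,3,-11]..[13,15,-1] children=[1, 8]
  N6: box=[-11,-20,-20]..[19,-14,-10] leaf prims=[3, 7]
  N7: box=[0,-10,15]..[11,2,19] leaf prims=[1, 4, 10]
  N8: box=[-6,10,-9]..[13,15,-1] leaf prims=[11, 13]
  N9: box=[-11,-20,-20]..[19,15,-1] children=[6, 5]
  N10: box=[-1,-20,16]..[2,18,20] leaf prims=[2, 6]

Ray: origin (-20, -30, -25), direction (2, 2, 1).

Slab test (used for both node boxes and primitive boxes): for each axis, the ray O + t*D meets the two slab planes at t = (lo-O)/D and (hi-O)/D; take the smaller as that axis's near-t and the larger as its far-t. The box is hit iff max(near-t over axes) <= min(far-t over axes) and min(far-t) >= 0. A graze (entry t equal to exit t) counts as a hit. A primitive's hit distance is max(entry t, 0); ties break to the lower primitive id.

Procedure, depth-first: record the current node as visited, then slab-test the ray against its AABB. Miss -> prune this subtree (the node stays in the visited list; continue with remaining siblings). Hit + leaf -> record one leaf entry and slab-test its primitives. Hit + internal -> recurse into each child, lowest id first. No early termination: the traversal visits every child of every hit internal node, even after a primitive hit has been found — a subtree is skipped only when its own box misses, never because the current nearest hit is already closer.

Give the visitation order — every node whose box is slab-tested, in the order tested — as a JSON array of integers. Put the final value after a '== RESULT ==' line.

Walk:
N0 x:[9/2,39/2] y:[5,51/2] z:[5,45] -> hit [5,39/2], descend [3, 9]
  N3 x:[6,31/2] y:[5,51/2] z:[28,45] -> miss, prune
  N9 x:[9/2,39/2] y:[5,45/2] z:[5,24] -> hit [5,39/2], descend [5, 6]
    N5 x:[7,33/2] y:[33/2,45/2] z:[14,24] -> hit [33/2,33/2], descend [1, 8]
      N1 x:[10,15] y:[33/2,35/2] z:[14,23] -> miss, prune
      N8 x:[7,33/2] y:[20,45/2] z:[16,24] -> miss, prune
    N6 x:[9/2,39/2] y:[5,8] z:[5,15] -> hit [5,8] leaf, test {P3@t=5, P7(miss)}

Summary -> nodes [0, 3, 9, 5, 1, 8, 6]; box-tests=7; leaf-entries=1; first=P3

== RESULT ==
[0, 3, 9, 5, 1, 8, 6]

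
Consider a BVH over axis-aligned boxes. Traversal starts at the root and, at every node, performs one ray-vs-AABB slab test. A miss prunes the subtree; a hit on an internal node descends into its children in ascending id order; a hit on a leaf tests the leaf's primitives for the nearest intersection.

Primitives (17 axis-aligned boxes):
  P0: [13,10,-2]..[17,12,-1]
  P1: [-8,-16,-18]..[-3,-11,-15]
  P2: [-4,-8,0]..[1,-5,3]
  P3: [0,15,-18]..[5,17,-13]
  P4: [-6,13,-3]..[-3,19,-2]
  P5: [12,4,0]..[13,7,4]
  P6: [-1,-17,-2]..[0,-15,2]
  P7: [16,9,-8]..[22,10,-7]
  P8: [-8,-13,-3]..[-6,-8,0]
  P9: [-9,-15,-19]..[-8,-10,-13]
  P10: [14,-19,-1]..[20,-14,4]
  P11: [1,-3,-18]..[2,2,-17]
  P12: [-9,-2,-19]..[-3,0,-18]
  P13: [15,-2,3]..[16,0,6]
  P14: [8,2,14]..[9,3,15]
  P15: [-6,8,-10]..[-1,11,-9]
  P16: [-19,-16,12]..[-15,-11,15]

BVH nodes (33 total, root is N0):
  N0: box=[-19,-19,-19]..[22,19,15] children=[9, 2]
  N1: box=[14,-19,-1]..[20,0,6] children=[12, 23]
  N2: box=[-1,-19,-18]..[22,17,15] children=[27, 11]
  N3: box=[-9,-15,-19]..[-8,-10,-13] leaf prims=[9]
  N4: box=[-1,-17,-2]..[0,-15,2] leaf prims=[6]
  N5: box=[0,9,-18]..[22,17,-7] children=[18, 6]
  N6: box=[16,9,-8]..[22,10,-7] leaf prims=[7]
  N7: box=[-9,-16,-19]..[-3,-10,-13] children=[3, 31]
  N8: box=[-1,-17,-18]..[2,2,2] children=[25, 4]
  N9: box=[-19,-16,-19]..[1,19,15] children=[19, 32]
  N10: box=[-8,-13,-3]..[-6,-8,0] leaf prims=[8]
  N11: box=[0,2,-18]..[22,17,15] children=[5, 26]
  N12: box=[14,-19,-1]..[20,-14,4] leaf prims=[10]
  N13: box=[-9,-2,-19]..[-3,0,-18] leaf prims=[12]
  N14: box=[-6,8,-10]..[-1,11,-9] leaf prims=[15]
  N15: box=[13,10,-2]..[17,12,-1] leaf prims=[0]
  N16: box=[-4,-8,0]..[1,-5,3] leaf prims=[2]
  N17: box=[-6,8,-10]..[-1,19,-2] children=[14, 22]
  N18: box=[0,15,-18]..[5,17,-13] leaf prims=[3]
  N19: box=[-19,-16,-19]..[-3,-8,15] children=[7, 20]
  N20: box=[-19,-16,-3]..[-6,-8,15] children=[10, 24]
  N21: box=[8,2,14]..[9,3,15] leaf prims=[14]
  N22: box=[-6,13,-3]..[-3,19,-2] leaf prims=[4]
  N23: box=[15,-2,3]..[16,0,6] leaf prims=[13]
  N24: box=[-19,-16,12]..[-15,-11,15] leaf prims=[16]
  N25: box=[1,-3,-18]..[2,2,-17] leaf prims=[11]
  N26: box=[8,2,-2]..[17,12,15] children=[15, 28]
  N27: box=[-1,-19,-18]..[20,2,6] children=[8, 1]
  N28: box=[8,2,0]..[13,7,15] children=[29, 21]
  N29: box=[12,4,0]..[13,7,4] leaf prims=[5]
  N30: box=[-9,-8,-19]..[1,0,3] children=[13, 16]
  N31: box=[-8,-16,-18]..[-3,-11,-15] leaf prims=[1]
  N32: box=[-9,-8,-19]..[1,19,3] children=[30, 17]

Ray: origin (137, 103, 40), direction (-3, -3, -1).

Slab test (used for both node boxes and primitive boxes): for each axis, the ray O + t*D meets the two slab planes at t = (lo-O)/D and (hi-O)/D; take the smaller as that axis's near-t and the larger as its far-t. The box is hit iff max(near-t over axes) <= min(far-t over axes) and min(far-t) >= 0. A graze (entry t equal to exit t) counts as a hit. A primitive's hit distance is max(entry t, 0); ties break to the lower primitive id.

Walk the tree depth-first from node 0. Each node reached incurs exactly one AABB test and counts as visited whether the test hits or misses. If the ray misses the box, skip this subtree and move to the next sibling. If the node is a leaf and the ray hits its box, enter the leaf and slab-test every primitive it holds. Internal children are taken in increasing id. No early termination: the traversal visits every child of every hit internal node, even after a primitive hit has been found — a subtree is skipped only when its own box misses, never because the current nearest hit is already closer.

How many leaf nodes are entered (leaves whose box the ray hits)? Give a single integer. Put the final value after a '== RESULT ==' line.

Trace the traversal:
N0 x:[115/3,52] y:[28,122/3] z:[25,59] -> hit [115/3,122/3], descend [2, 9]
  N2 x:[115/3,46] y:[86/3,122/3] z:[25,58] -> hit [115/3,122/3], descend [11, 27]
    N11 x:[115/3,137/3] y:[86/3,101/3] z:[25,58] -> miss, prune
    N27 x:[39,46] y:[101/3,122/3] z:[34,58] -> hit [39,122/3], descend [1, 8]
      N1 x:[39,41] y:[103/3,122/3] z:[34,41] -> hit [39,122/3], descend [12, 23]
        N12 x:[39,41] y:[39,122/3] z:[36,41] -> hit [39,122/3] leaf, test {P10@t=39}
        N23 x:[121/3,122/3] y:[103/3,35] z:[34,37] -> miss, prune
      N8 x:[45,46] y:[101/3,40] z:[38,58] -> miss, prune
  N9 x:[136/3,52] y:[28,119/3] z:[25,59] -> miss, prune

9 AABB tests over nodes [0, 2, 11, 27, 1, 12, 23, 8, 9]; 1 leaf entered; closest P10.

== RESULT ==
1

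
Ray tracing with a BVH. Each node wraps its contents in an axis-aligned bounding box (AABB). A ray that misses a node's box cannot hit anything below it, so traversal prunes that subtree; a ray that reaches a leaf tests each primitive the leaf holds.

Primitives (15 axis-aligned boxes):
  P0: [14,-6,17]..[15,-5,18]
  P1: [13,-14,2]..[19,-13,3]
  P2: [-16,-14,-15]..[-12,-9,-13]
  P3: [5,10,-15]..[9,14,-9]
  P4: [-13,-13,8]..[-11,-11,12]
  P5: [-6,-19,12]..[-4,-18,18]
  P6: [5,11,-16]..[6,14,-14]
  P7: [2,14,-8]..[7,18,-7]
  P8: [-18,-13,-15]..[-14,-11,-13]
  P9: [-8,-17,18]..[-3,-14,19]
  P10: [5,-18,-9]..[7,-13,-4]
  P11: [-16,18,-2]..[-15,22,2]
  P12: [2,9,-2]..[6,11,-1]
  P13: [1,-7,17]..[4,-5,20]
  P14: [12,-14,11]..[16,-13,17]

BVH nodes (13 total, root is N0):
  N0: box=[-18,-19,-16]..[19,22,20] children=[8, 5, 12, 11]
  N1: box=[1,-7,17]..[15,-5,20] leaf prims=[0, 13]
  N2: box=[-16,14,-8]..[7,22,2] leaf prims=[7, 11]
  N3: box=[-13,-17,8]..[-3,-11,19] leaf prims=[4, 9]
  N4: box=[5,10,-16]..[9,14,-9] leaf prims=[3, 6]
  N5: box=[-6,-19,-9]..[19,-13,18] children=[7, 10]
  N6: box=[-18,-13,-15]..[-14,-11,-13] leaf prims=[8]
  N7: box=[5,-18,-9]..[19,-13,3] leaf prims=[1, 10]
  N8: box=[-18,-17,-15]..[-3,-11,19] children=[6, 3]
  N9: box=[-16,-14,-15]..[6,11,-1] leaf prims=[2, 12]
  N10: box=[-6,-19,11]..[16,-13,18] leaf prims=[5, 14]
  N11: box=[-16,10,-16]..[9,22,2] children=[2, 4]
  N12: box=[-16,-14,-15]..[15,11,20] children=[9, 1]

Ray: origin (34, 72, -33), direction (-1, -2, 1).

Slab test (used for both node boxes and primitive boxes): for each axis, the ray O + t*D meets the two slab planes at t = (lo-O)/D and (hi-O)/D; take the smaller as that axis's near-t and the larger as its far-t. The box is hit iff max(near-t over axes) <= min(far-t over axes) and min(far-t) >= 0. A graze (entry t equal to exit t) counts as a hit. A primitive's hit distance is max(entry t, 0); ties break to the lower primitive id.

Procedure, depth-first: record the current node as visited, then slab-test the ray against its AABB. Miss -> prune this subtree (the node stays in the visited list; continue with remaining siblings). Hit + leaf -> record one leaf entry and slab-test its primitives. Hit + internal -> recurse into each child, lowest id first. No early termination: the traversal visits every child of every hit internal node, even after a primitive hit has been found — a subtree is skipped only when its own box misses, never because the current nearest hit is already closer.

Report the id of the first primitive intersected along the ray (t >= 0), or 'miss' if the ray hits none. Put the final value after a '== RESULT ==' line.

Traverse from the root:
N0 x:[15,52] y:[25,91/2] z:[17,53] -> hit [25,91/2], descend [5, 8, 11, 12]
  N5 x:[15,40] y:[85/2,91/2] z:[24,51] -> miss, prune
  N8 x:[37,52] y:[83/2,89/2] z:[18,52] -> hit [83/2,89/2], descend [3, 6]
    N3 x:[37,47] y:[83/2,89/2] z:[41,52] -> hit [83/2,89/2] leaf, test {P4(miss), P9(miss)}
    N6 x:[48,52] y:[83/2,85/2] z:[18,20] -> miss, prune
  N11 x:[25,50] y:[25,31] z:[17,35] -> hit [25,31], descend [2, 4]
    N2 x:[27,50] y:[25,29] z:[25,35] -> hit [27,29] leaf, test {P7(miss), P11(miss)}
    N4 x:[25,29] y:[29,31] z:[17,24] -> miss, prune
  N12 x:[19,50] y:[61/2,43] z:[18,53] -> hit [61/2,43], descend [1, 9]
    N1 x:[19,33] y:[77/2,79/2] z:[50,53] -> miss, prune
    N9 x:[28,50] y:[61/2,43] z:[18,32] -> hit [61/2,32] leaf, test {P2(miss), P12@t=31}

order=[0, 5, 8, 3, 6, 11, 2, 4, 12, 1, 9]  |boxes|=11  |leaves|=3  hit=P12

== RESULT ==
12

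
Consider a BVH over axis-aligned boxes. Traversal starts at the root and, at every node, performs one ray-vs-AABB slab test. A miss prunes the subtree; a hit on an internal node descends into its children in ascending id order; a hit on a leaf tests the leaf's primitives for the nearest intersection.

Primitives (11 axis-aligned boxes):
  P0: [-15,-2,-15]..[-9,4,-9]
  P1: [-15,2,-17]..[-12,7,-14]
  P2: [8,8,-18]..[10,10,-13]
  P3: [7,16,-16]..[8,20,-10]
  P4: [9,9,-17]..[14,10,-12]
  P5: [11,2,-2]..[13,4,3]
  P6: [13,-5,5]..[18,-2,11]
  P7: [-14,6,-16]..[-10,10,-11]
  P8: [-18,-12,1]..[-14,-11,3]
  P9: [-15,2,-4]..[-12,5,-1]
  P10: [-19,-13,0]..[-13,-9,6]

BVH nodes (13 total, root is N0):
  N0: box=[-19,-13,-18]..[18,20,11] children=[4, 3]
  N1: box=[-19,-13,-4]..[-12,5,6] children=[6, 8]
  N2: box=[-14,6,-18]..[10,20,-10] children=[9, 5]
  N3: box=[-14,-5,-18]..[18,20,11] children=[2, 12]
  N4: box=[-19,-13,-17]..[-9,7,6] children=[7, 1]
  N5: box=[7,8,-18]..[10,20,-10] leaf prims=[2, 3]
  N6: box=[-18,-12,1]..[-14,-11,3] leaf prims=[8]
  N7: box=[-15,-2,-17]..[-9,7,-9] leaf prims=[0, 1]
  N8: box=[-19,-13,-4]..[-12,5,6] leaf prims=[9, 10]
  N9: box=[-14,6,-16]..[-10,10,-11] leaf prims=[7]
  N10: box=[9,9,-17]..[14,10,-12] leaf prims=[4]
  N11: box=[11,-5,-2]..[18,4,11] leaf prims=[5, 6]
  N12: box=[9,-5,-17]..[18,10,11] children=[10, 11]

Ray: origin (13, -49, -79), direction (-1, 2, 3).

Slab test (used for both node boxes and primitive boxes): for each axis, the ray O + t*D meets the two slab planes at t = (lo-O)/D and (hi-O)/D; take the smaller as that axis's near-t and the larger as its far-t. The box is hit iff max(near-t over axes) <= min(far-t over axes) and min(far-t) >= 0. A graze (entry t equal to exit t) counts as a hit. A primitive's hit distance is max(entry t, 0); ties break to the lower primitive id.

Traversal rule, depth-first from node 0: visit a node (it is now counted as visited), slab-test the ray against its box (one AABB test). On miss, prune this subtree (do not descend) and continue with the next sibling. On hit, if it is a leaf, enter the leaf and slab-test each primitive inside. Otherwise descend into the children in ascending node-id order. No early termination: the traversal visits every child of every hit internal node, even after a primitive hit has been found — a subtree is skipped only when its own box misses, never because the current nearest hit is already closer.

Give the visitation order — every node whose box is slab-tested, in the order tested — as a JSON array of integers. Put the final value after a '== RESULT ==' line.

Traverse from the root:
N0 x:[-5,32] y:[18,69/2] z:[61/3,30] -> hit [61/3,30], descend [3, 4]
  N3 x:[-5,27] y:[22,69/2] z:[61/3,30] -> hit [22,27], descend [2, 12]
    N2 x:[3,27] y:[55/2,69/2] z:[61/3,23] -> miss, prune
    N12 x:[-5,4] y:[22,59/2] z:[62/3,30] -> miss, prune
  N4 x:[22,32] y:[18,28] z:[62/3,85/3] -> hit [22,28], descend [1, 7]
    N1 x:[25,32] y:[18,27] z:[25,85/3] -> hit [25,27], descend [6, 8]
      N6 x:[27,31] y:[37/2,19] z:[80/3,82/3] -> miss, prune
      N8 x:[25,32] y:[18,27] z:[25,85/3] -> hit [25,27] leaf, test {P9@t=51/2, P10(miss)}
    N7 x:[22,28] y:[47/2,28] z:[62/3,70/3] -> miss, prune

9 AABB tests over nodes [0, 3, 2, 12, 4, 1, 6, 8, 7]; 1 leaf entered; closest P9.

== RESULT ==
[0, 3, 2, 12, 4, 1, 6, 8, 7]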